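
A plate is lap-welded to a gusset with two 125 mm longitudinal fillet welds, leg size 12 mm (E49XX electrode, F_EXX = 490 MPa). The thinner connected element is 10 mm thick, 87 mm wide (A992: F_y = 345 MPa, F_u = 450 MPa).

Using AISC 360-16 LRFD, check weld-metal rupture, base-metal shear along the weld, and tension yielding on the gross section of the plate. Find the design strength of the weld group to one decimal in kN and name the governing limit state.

Weld metal: throat = 0.707×12 = 8.484 mm, L = 2×125 = 250 mm. φR_n = 0.75 × 0.6 × 490 × 8.484 × 250 = 467.7 kN.
Base metal shear (10 mm plate): yield φR_n = 1.0×0.6×345×10×250 = 517.5 kN; rupture φR_n = 0.75×0.6×450×10×250 = 506.3 kN; take 506.3 kN (rupture).
Tension yield (gross): A_g = 87×10 = 870 mm². φR_n = 0.90 × 345 × 870 = 270.1 kN.
Governing: min(467.7, 506.3, 270.1) = 270.1 kN → gross-section yield.

270.1 kN (gross-section yield governs)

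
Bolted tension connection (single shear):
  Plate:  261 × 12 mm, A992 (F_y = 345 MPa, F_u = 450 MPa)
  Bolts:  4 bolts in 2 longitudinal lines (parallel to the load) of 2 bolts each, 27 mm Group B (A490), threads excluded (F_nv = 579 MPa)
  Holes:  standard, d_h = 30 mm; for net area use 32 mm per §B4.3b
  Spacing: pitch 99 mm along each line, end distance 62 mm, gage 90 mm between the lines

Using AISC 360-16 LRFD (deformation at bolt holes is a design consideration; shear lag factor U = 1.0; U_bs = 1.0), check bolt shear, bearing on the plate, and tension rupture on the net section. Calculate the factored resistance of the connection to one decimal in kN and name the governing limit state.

Bolt shear: A_b = π(27)²/4 = 572.56 mm². φR_n = 0.75 × 579 × 572.56 × 4 × 1 = 994.5 kN.
Bearing (12 mm plate, F_u = 450 MPa): end bolts L_c = 62 − 30/2 = 47, R_n = min(1.2×47×12×450, 2.4×27×12×450) = 304.56 kN/bolt; interior L_c = 99 − 30 = 69, R_n = 349.92 kN/bolt. φR_n = 0.75 × (2×304.56 + 2×349.92) = 981.7 kN.
Tension rupture (net): A_n = (261 − 2×32)×12 = 2364 mm² (U = 1.0, A_e = A_n). φR_n = 0.75 × 450 × 2364 = 797.9 kN.
Governing: min(994.5, 981.7, 797.9) = 797.9 kN → net-section rupture.

797.9 kN (net-section rupture governs)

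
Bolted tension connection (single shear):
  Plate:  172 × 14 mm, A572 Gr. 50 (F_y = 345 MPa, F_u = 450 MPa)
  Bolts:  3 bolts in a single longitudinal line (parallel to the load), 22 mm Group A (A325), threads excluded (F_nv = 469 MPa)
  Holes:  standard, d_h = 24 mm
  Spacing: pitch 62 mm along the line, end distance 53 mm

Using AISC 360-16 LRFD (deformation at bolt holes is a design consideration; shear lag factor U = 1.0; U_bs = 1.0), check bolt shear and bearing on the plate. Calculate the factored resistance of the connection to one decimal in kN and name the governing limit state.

Bolt shear: A_b = π(22)²/4 = 380.13 mm². φR_n = 0.75 × 469 × 380.13 × 3 × 1 = 401.1 kN.
Bearing (14 mm plate, F_u = 450 MPa): end bolts L_c = 53 − 24/2 = 41, R_n = min(1.2×41×14×450, 2.4×22×14×450) = 309.96 kN/bolt; interior L_c = 62 − 24 = 38, R_n = 287.28 kN/bolt. φR_n = 0.75 × (1×309.96 + 2×287.28) = 663.4 kN.
Governing: min(401.1, 663.4) = 401.1 kN → bolt shear.

401.1 kN (bolt shear governs)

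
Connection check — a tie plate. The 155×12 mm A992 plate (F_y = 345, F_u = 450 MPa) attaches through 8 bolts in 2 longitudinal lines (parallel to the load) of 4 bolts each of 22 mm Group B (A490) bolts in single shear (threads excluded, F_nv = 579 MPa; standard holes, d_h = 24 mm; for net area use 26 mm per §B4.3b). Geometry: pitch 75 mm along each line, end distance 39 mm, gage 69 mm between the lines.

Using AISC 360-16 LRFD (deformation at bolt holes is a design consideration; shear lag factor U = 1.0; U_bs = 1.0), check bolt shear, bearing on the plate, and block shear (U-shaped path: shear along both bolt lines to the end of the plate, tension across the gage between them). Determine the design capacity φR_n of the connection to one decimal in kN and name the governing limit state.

1014.9 kN (block shear governs)

Bolt shear: A_b = π(22)²/4 = 380.13 mm². φR_n = 0.75 × 579 × 380.13 × 8 × 1 = 1320.6 kN.
Bearing (12 mm plate, F_u = 450 MPa): end bolts L_c = 39 − 24/2 = 27, R_n = min(1.2×27×12×450, 2.4×22×12×450) = 174.96 kN/bolt; interior L_c = 75 − 24 = 51, R_n = 285.12 kN/bolt. φR_n = 0.75 × (2×174.96 + 6×285.12) = 1545.5 kN.
Block shear: shear path 2×[39+3×75] = 2×264 mm, A_gv = 6336, A_nv = 2×(264 − 3.5×26)×12 = 4152 mm²; tension across gage: (69 − 1×26)×12 = 516 mm². R_n = min(0.6×450×4152, 0.6×345×6336) + 1.0×450×516 = min(1121, 1311.6) + 232.2 = 1353.2 kN. φR_n = 0.75 × 1353.2 = 1014.9 kN.
Governing: min(1320.6, 1545.5, 1014.9) = 1014.9 kN → block shear.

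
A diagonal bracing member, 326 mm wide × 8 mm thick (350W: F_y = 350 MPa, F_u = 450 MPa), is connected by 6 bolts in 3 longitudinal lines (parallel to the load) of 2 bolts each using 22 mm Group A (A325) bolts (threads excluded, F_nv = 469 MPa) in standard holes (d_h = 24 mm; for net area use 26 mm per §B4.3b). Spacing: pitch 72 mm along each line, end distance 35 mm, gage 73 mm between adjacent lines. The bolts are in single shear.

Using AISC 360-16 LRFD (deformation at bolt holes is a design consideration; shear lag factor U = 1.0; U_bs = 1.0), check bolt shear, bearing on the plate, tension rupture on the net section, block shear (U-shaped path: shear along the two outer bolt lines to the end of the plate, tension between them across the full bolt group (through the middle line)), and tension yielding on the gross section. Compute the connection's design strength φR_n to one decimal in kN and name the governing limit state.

Bolt shear: A_b = π(22)²/4 = 380.13 mm². φR_n = 0.75 × 469 × 380.13 × 6 × 1 = 802.3 kN.
Bearing (8 mm plate, F_u = 450 MPa): end bolts L_c = 35 − 24/2 = 23, R_n = min(1.2×23×8×450, 2.4×22×8×450) = 99.36 kN/bolt; interior L_c = 72 − 24 = 48, R_n = 190.08 kN/bolt. φR_n = 0.75 × (3×99.36 + 3×190.08) = 651.2 kN.
Tension rupture (net): A_n = (326 − 3×26)×8 = 1984 mm² (U = 1.0, A_e = A_n). φR_n = 0.75 × 450 × 1984 = 669.6 kN.
Block shear: shear path 2×[35+1×72] = 2×107 mm, A_gv = 1712, A_nv = 2×(107 − 1.5×26)×8 = 1088 mm²; tension across gage: (146 − 2×26)×8 = 752 mm². R_n = min(0.6×450×1088, 0.6×350×1712) + 1.0×450×752 = min(293.76, 359.52) + 338.4 = 632.16 kN. φR_n = 0.75 × 632.16 = 474.1 kN.
Tension yield (gross): A_g = 326×8 = 2608 mm². φR_n = 0.90 × 350 × 2608 = 821.5 kN.
Governing: min(802.3, 651.2, 669.6, 474.1, 821.5) = 474.1 kN → block shear.

474.1 kN (block shear governs)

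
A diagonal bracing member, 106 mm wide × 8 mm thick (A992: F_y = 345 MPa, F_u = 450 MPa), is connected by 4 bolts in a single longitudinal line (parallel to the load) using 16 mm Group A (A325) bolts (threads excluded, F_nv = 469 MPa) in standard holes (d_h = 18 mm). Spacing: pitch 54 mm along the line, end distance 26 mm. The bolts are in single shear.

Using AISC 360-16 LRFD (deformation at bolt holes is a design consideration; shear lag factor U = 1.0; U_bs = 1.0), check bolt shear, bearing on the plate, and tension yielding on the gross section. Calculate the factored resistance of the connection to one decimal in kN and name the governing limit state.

Bolt shear: A_b = π(16)²/4 = 201.06 mm². φR_n = 0.75 × 469 × 201.06 × 4 × 1 = 282.9 kN.
Bearing (8 mm plate, F_u = 450 MPa): end bolts L_c = 26 − 18/2 = 17, R_n = min(1.2×17×8×450, 2.4×16×8×450) = 73.44 kN/bolt; interior L_c = 54 − 18 = 36, R_n = 138.24 kN/bolt. φR_n = 0.75 × (1×73.44 + 3×138.24) = 366.1 kN.
Tension yield (gross): A_g = 106×8 = 848 mm². φR_n = 0.90 × 345 × 848 = 263.3 kN.
Governing: min(282.9, 366.1, 263.3) = 263.3 kN → gross-section yield.

263.3 kN (gross-section yield governs)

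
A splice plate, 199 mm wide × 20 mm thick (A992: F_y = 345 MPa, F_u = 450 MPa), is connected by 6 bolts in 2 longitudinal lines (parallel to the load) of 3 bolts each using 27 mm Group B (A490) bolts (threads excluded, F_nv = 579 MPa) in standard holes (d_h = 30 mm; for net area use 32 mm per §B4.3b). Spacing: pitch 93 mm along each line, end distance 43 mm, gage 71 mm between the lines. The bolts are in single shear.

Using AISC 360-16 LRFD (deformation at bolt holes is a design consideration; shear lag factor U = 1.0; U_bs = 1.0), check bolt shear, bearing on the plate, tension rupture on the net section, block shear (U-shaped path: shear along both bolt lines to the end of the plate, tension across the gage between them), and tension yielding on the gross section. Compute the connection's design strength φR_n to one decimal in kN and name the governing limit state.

911.3 kN (net-section rupture governs)

Bolt shear: A_b = π(27)²/4 = 572.56 mm². φR_n = 0.75 × 579 × 572.56 × 6 × 1 = 1491.8 kN.
Bearing (20 mm plate, F_u = 450 MPa): end bolts L_c = 43 − 30/2 = 28, R_n = min(1.2×28×20×450, 2.4×27×20×450) = 302.4 kN/bolt; interior L_c = 93 − 30 = 63, R_n = 583.2 kN/bolt. φR_n = 0.75 × (2×302.4 + 4×583.2) = 2203.2 kN.
Tension rupture (net): A_n = (199 − 2×32)×20 = 2700 mm² (U = 1.0, A_e = A_n). φR_n = 0.75 × 450 × 2700 = 911.3 kN.
Block shear: shear path 2×[43+2×93] = 2×229 mm, A_gv = 9160, A_nv = 2×(229 − 2.5×32)×20 = 5960 mm²; tension across gage: (71 − 1×32)×20 = 780 mm². R_n = min(0.6×450×5960, 0.6×345×9160) + 1.0×450×780 = min(1609.2, 1896.1) + 351 = 1960.2 kN. φR_n = 0.75 × 1960.2 = 1470.2 kN.
Tension yield (gross): A_g = 199×20 = 3980 mm². φR_n = 0.90 × 345 × 3980 = 1235.8 kN.
Governing: min(1491.8, 2203.2, 911.3, 1470.2, 1235.8) = 911.3 kN → net-section rupture.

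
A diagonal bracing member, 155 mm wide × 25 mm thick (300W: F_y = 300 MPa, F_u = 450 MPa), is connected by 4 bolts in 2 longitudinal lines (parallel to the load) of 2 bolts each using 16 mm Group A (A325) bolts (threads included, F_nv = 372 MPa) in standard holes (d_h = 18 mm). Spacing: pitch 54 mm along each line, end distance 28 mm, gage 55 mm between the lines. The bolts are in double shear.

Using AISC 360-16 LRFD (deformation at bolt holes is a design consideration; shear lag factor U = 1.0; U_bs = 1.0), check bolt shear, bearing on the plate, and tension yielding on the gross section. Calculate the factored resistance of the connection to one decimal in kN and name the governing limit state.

Bolt shear: A_b = π(16)²/4 = 201.06 mm². φR_n = 0.75 × 372 × 201.06 × 4 × 2 = 448.8 kN.
Bearing (25 mm plate, F_u = 450 MPa): end bolts L_c = 28 − 18/2 = 19, R_n = min(1.2×19×25×450, 2.4×16×25×450) = 256.5 kN/bolt; interior L_c = 54 − 18 = 36, R_n = 432 kN/bolt. φR_n = 0.75 × (2×256.5 + 2×432) = 1032.8 kN.
Tension yield (gross): A_g = 155×25 = 3875 mm². φR_n = 0.90 × 300 × 3875 = 1046.3 kN.
Governing: min(448.8, 1032.8, 1046.3) = 448.8 kN → bolt shear.

448.8 kN (bolt shear governs)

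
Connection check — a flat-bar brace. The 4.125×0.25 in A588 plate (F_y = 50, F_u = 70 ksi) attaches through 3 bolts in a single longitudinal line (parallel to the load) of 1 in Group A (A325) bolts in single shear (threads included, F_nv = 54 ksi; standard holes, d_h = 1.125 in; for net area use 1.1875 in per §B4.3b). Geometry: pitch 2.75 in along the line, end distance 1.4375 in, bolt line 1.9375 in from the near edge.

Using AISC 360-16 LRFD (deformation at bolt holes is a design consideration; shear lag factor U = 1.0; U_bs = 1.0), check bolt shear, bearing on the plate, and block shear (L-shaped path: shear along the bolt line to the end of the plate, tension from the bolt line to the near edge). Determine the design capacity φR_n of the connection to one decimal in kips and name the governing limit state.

48.9 kips (block shear governs)

Bolt shear: A_b = π(1)²/4 = 0.7854 in². φR_n = 0.75 × 54 × 0.7854 × 3 × 1 = 95.4 kips.
Bearing (0.25 in plate, F_u = 70 ksi): end bolts L_c = 1.4375 − 1.125/2 = 0.875, R_n = min(1.2×0.875×0.25×70, 2.4×1×0.25×70) = 18.375 kips/bolt; interior L_c = 2.75 − 1.125 = 1.625, R_n = 34.125 kips/bolt. φR_n = 0.75 × (1×18.375 + 2×34.125) = 65.0 kips.
Block shear: shear path 1×[1.4375+2×2.75] = 1×6.9375 in, A_gv = 1.7344, A_nv = 1×(6.9375 − 2.5×1.1875)×0.25 = 0.99219 in²; tension to near edge: (1.9375 − 0.5×1.1875)×0.25 = 0.33594 in². R_n = min(0.6×70×0.99219, 0.6×50×1.7344) + 1.0×70×0.33594 = min(41.672, 52.032) + 23.516 = 65.188 kips. φR_n = 0.75 × 65.188 = 48.9 kips.
Governing: min(95.4, 65.0, 48.9) = 48.9 kips → block shear.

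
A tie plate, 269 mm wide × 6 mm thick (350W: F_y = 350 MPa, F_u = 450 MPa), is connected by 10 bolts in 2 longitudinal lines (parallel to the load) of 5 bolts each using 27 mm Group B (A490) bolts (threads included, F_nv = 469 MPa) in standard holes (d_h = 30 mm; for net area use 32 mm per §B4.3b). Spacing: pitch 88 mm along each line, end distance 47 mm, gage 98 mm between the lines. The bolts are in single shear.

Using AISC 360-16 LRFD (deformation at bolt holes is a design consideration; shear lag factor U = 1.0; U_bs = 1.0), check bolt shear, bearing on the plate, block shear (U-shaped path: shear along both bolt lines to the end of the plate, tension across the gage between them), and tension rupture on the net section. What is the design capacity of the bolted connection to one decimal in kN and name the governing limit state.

Bolt shear: A_b = π(27)²/4 = 572.56 mm². φR_n = 0.75 × 469 × 572.56 × 10 × 1 = 2014.0 kN.
Bearing (6 mm plate, F_u = 450 MPa): end bolts L_c = 47 − 30/2 = 32, R_n = min(1.2×32×6×450, 2.4×27×6×450) = 103.68 kN/bolt; interior L_c = 88 − 30 = 58, R_n = 174.96 kN/bolt. φR_n = 0.75 × (2×103.68 + 8×174.96) = 1205.3 kN.
Block shear: shear path 2×[47+4×88] = 2×399 mm, A_gv = 4788, A_nv = 2×(399 − 4.5×32)×6 = 3060 mm²; tension across gage: (98 − 1×32)×6 = 396 mm². R_n = min(0.6×450×3060, 0.6×350×4788) + 1.0×450×396 = min(826.2, 1005.5) + 178.2 = 1004.4 kN. φR_n = 0.75 × 1004.4 = 753.3 kN.
Tension rupture (net): A_n = (269 − 2×32)×6 = 1230 mm² (U = 1.0, A_e = A_n). φR_n = 0.75 × 450 × 1230 = 415.1 kN.
Governing: min(2014.0, 1205.3, 753.3, 415.1) = 415.1 kN → net-section rupture.

415.1 kN (net-section rupture governs)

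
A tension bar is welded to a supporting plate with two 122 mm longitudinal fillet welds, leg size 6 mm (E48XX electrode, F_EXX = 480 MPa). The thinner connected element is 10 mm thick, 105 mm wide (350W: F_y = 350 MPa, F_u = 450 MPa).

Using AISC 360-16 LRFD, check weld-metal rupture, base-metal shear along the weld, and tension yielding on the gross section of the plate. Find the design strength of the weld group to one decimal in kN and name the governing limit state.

Weld metal: throat = 0.707×6 = 4.242 mm, L = 2×122 = 244 mm. φR_n = 0.75 × 0.6 × 480 × 4.242 × 244 = 223.6 kN.
Base metal shear (10 mm plate): yield φR_n = 1.0×0.6×350×10×244 = 512.4 kN; rupture φR_n = 0.75×0.6×450×10×244 = 494.1 kN; take 494.1 kN (rupture).
Tension yield (gross): A_g = 105×10 = 1050 mm². φR_n = 0.90 × 350 × 1050 = 330.8 kN.
Governing: min(223.6, 494.1, 330.8) = 223.6 kN → weld metal.

223.6 kN (weld metal governs)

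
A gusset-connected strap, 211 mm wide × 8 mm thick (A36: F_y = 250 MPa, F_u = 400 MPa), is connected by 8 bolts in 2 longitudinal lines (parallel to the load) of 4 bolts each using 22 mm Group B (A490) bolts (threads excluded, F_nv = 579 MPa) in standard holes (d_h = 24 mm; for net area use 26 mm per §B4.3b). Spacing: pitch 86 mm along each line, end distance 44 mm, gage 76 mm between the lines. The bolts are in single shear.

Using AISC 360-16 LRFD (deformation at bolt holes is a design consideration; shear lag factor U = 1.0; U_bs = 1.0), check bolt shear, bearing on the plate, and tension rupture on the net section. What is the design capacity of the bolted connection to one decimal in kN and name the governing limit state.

Bolt shear: A_b = π(22)²/4 = 380.13 mm². φR_n = 0.75 × 579 × 380.13 × 8 × 1 = 1320.6 kN.
Bearing (8 mm plate, F_u = 400 MPa): end bolts L_c = 44 − 24/2 = 32, R_n = min(1.2×32×8×400, 2.4×22×8×400) = 122.88 kN/bolt; interior L_c = 86 − 24 = 62, R_n = 168.96 kN/bolt. φR_n = 0.75 × (2×122.88 + 6×168.96) = 944.6 kN.
Tension rupture (net): A_n = (211 − 2×26)×8 = 1272 mm² (U = 1.0, A_e = A_n). φR_n = 0.75 × 400 × 1272 = 381.6 kN.
Governing: min(1320.6, 944.6, 381.6) = 381.6 kN → net-section rupture.

381.6 kN (net-section rupture governs)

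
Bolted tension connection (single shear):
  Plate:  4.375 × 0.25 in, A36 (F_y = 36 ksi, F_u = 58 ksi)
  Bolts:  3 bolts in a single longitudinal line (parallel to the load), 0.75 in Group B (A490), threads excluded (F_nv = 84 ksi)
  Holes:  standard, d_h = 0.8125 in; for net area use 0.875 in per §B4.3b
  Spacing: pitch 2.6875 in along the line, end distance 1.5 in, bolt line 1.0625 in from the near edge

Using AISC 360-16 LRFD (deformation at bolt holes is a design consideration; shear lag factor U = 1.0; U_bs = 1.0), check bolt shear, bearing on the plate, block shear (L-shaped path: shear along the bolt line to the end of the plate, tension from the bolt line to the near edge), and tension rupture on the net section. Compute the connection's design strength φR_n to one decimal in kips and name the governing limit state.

Bolt shear: A_b = π(0.75)²/4 = 0.44179 in². φR_n = 0.75 × 84 × 0.44179 × 3 × 1 = 83.5 kips.
Bearing (0.25 in plate, F_u = 58 ksi): end bolts L_c = 1.5 − 0.8125/2 = 1.09375, R_n = min(1.2×1.09375×0.25×58, 2.4×0.75×0.25×58) = 19.031 kips/bolt; interior L_c = 2.6875 − 0.8125 = 1.875, R_n = 26.1 kips/bolt. φR_n = 0.75 × (1×19.031 + 2×26.1) = 53.4 kips.
Block shear: shear path 1×[1.5+2×2.6875] = 1×6.875 in, A_gv = 1.7188, A_nv = 1×(6.875 − 2.5×0.875)×0.25 = 1.1719 in²; tension to near edge: (1.0625 − 0.5×0.875)×0.25 = 0.15625 in². R_n = min(0.6×58×1.1719, 0.6×36×1.7188) + 1.0×58×0.15625 = min(40.782, 37.126) + 9.0625 = 46.189 kips. φR_n = 0.75 × 46.189 = 34.6 kips.
Tension rupture (net): A_n = (4.375 − 1×0.875)×0.25 = 0.875 in² (U = 1.0, A_e = A_n). φR_n = 0.75 × 58 × 0.875 = 38.1 kips.
Governing: min(83.5, 53.4, 34.6, 38.1) = 34.6 kips → block shear.

34.6 kips (block shear governs)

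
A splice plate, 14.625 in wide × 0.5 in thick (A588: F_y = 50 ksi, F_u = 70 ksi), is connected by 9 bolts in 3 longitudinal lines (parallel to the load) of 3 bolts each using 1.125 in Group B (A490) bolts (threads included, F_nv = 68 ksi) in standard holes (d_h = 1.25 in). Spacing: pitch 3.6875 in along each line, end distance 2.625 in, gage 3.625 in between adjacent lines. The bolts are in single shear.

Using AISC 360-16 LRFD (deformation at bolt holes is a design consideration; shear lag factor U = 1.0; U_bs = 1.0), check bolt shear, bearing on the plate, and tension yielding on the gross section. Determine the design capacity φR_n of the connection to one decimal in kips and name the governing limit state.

Bolt shear: A_b = π(1.125)²/4 = 0.99402 in². φR_n = 0.75 × 68 × 0.99402 × 9 × 1 = 456.3 kips.
Bearing (0.5 in plate, F_u = 70 ksi): end bolts L_c = 2.625 − 1.25/2 = 2, R_n = min(1.2×2×0.5×70, 2.4×1.125×0.5×70) = 84 kips/bolt; interior L_c = 3.6875 − 1.25 = 2.4375, R_n = 94.5 kips/bolt. φR_n = 0.75 × (3×84 + 6×94.5) = 614.3 kips.
Tension yield (gross): A_g = 14.625×0.5 = 7.3125 in². φR_n = 0.90 × 50 × 7.3125 = 329.1 kips.
Governing: min(456.3, 614.3, 329.1) = 329.1 kips → gross-section yield.

329.1 kips (gross-section yield governs)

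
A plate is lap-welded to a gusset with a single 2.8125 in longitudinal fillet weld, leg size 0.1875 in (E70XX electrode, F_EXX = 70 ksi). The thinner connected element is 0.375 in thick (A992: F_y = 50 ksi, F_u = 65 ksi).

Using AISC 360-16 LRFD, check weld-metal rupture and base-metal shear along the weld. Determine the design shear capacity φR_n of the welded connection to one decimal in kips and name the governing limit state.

Weld metal: throat = 0.707×0.1875 = 0.13256 in, L = 2.8125 in. φR_n = 0.75 × 0.6 × 70 × 0.13256 × 2.8125 = 11.7 kips.
Base metal shear (0.375 in plate): yield φR_n = 1.0×0.6×50×0.375×2.8125 = 31.6 kips; rupture φR_n = 0.75×0.6×65×0.375×2.8125 = 30.8 kips; take 30.8 kips (rupture).
Governing: min(11.7, 30.8) = 11.7 kips → weld metal.

11.7 kips (weld metal governs)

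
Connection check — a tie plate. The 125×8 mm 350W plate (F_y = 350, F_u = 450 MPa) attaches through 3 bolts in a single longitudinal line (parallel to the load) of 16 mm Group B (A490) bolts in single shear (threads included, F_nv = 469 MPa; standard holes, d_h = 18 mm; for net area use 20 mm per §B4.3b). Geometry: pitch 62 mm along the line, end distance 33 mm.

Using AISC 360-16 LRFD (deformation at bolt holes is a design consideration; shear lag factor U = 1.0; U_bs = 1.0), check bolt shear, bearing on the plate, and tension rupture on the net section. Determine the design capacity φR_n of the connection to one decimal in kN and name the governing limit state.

Bolt shear: A_b = π(16)²/4 = 201.06 mm². φR_n = 0.75 × 469 × 201.06 × 3 × 1 = 212.2 kN.
Bearing (8 mm plate, F_u = 450 MPa): end bolts L_c = 33 − 18/2 = 24, R_n = min(1.2×24×8×450, 2.4×16×8×450) = 103.68 kN/bolt; interior L_c = 62 − 18 = 44, R_n = 138.24 kN/bolt. φR_n = 0.75 × (1×103.68 + 2×138.24) = 285.1 kN.
Tension rupture (net): A_n = (125 − 1×20)×8 = 840 mm² (U = 1.0, A_e = A_n). φR_n = 0.75 × 450 × 840 = 283.5 kN.
Governing: min(212.2, 285.1, 283.5) = 212.2 kN → bolt shear.

212.2 kN (bolt shear governs)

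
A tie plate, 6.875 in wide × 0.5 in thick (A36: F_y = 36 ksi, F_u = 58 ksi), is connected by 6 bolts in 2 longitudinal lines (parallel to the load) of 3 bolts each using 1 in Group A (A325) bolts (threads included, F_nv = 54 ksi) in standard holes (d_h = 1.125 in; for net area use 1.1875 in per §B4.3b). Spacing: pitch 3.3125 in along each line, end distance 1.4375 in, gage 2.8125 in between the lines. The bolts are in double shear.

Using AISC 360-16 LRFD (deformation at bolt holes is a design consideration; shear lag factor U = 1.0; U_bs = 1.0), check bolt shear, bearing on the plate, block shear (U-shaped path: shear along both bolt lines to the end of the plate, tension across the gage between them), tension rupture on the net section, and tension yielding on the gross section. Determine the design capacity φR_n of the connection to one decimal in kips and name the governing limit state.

Bolt shear: A_b = π(1)²/4 = 0.7854 in². φR_n = 0.75 × 54 × 0.7854 × 6 × 2 = 381.7 kips.
Bearing (0.5 in plate, F_u = 58 ksi): end bolts L_c = 1.4375 − 1.125/2 = 0.875, R_n = min(1.2×0.875×0.5×58, 2.4×1×0.5×58) = 30.45 kips/bolt; interior L_c = 3.3125 − 1.125 = 2.1875, R_n = 69.6 kips/bolt. φR_n = 0.75 × (2×30.45 + 4×69.6) = 254.5 kips.
Block shear: shear path 2×[1.4375+2×3.3125] = 2×8.0625 in, A_gv = 8.0625, A_nv = 2×(8.0625 − 2.5×1.1875)×0.5 = 5.0938 in²; tension across gage: (2.8125 − 1×1.1875)×0.5 = 0.8125 in². R_n = min(0.6×58×5.0938, 0.6×36×8.0625) + 1.0×58×0.8125 = min(177.26, 174.15) + 47.125 = 221.28 kips. φR_n = 0.75 × 221.28 = 166.0 kips.
Tension rupture (net): A_n = (6.875 − 2×1.1875)×0.5 = 2.25 in² (U = 1.0, A_e = A_n). φR_n = 0.75 × 58 × 2.25 = 97.9 kips.
Tension yield (gross): A_g = 6.875×0.5 = 3.4375 in². φR_n = 0.90 × 36 × 3.4375 = 111.4 kips.
Governing: min(381.7, 254.5, 166.0, 97.9, 111.4) = 97.9 kips → net-section rupture.

97.9 kips (net-section rupture governs)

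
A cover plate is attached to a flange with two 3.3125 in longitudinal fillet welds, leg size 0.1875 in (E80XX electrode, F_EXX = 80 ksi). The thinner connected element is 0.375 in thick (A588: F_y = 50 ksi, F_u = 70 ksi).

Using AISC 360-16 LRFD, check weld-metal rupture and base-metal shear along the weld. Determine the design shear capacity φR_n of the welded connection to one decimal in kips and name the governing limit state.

31.6 kips (weld metal governs)

Weld metal: throat = 0.707×0.1875 = 0.13256 in, L = 2×3.3125 = 6.625 in. φR_n = 0.75 × 0.6 × 80 × 0.13256 × 6.625 = 31.6 kips.
Base metal shear (0.375 in plate): yield φR_n = 1.0×0.6×50×0.375×6.625 = 74.5 kips; rupture φR_n = 0.75×0.6×70×0.375×6.625 = 78.3 kips; take 74.5 kips (yield).
Governing: min(31.6, 74.5) = 31.6 kips → weld metal.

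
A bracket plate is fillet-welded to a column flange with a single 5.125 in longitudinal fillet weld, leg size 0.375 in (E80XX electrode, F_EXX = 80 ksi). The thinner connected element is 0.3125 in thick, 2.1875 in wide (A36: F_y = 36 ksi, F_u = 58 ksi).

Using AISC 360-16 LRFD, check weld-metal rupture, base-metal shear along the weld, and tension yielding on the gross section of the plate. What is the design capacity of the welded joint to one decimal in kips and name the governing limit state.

Weld metal: throat = 0.707×0.375 = 0.26513 in, L = 5.125 in. φR_n = 0.75 × 0.6 × 80 × 0.26513 × 5.125 = 48.9 kips.
Base metal shear (0.3125 in plate): yield φR_n = 1.0×0.6×36×0.3125×5.125 = 34.6 kips; rupture φR_n = 0.75×0.6×58×0.3125×5.125 = 41.8 kips; take 34.6 kips (yield).
Tension yield (gross): A_g = 2.1875×0.3125 = 0.68359 in². φR_n = 0.90 × 36 × 0.68359 = 22.1 kips.
Governing: min(48.9, 34.6, 22.1) = 22.1 kips → gross-section yield.

22.1 kips (gross-section yield governs)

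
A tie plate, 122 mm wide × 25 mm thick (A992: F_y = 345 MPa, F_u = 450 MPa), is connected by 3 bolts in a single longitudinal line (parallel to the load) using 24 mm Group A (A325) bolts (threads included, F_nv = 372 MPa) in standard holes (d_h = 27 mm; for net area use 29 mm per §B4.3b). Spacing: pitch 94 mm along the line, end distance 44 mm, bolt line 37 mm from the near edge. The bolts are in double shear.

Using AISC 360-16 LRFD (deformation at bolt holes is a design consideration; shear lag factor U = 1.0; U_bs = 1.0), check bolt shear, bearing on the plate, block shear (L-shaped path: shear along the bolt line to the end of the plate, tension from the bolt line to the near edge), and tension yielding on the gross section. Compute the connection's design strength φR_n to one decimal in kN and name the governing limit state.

Bolt shear: A_b = π(24)²/4 = 452.39 mm². φR_n = 0.75 × 372 × 452.39 × 3 × 2 = 757.3 kN.
Bearing (25 mm plate, F_u = 450 MPa): end bolts L_c = 44 − 27/2 = 30.5, R_n = min(1.2×30.5×25×450, 2.4×24×25×450) = 411.75 kN/bolt; interior L_c = 94 − 27 = 67, R_n = 648 kN/bolt. φR_n = 0.75 × (1×411.75 + 2×648) = 1280.8 kN.
Block shear: shear path 1×[44+2×94] = 1×232 mm, A_gv = 5800, A_nv = 1×(232 − 2.5×29)×25 = 3987.5 mm²; tension to near edge: (37 − 0.5×29)×25 = 562.5 mm². R_n = min(0.6×450×3987.5, 0.6×345×5800) + 1.0×450×562.5 = min(1076.6, 1200.6) + 253.13 = 1329.7 kN. φR_n = 0.75 × 1329.7 = 997.3 kN.
Tension yield (gross): A_g = 122×25 = 3050 mm². φR_n = 0.90 × 345 × 3050 = 947.0 kN.
Governing: min(757.3, 1280.8, 997.3, 947.0) = 757.3 kN → bolt shear.

757.3 kN (bolt shear governs)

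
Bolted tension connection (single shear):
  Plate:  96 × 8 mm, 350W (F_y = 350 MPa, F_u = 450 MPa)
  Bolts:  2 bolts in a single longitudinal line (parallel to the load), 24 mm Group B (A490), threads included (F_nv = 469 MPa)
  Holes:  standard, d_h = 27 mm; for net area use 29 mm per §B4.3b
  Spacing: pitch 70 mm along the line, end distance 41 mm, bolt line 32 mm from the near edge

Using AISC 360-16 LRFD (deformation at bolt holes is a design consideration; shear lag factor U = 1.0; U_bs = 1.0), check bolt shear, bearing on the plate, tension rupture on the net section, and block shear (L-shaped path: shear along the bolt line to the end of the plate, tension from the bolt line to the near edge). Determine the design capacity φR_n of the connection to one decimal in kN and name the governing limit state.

156.6 kN (block shear governs)

Bolt shear: A_b = π(24)²/4 = 452.39 mm². φR_n = 0.75 × 469 × 452.39 × 2 × 1 = 318.3 kN.
Bearing (8 mm plate, F_u = 450 MPa): end bolts L_c = 41 − 27/2 = 27.5, R_n = min(1.2×27.5×8×450, 2.4×24×8×450) = 118.8 kN/bolt; interior L_c = 70 − 27 = 43, R_n = 185.76 kN/bolt. φR_n = 0.75 × (1×118.8 + 1×185.76) = 228.4 kN.
Tension rupture (net): A_n = (96 − 1×29)×8 = 536 mm² (U = 1.0, A_e = A_n). φR_n = 0.75 × 450 × 536 = 180.9 kN.
Block shear: shear path 1×[41+1×70] = 1×111 mm, A_gv = 888, A_nv = 1×(111 − 1.5×29)×8 = 540 mm²; tension to near edge: (32 − 0.5×29)×8 = 140 mm². R_n = min(0.6×450×540, 0.6×350×888) + 1.0×450×140 = min(145.8, 186.48) + 63 = 208.8 kN. φR_n = 0.75 × 208.8 = 156.6 kN.
Governing: min(318.3, 228.4, 180.9, 156.6) = 156.6 kN → block shear.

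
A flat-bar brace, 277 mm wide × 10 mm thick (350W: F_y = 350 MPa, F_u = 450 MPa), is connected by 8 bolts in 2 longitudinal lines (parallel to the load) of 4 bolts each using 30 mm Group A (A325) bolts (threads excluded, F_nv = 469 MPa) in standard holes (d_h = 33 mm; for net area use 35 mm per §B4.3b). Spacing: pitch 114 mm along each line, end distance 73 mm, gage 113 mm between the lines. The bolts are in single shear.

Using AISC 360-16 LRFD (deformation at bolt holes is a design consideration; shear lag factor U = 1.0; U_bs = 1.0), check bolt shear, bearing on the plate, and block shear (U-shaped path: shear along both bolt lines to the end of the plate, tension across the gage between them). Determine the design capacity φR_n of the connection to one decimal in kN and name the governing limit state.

1447.9 kN (block shear governs)

Bolt shear: A_b = π(30)²/4 = 706.86 mm². φR_n = 0.75 × 469 × 706.86 × 8 × 1 = 1989.1 kN.
Bearing (10 mm plate, F_u = 450 MPa): end bolts L_c = 73 − 33/2 = 56.5, R_n = min(1.2×56.5×10×450, 2.4×30×10×450) = 305.1 kN/bolt; interior L_c = 114 − 33 = 81, R_n = 324 kN/bolt. φR_n = 0.75 × (2×305.1 + 6×324) = 1915.7 kN.
Block shear: shear path 2×[73+3×114] = 2×415 mm, A_gv = 8300, A_nv = 2×(415 − 3.5×35)×10 = 5850 mm²; tension across gage: (113 − 1×35)×10 = 780 mm². R_n = min(0.6×450×5850, 0.6×350×8300) + 1.0×450×780 = min(1579.5, 1743) + 351 = 1930.5 kN. φR_n = 0.75 × 1930.5 = 1447.9 kN.
Governing: min(1989.1, 1915.7, 1447.9) = 1447.9 kN → block shear.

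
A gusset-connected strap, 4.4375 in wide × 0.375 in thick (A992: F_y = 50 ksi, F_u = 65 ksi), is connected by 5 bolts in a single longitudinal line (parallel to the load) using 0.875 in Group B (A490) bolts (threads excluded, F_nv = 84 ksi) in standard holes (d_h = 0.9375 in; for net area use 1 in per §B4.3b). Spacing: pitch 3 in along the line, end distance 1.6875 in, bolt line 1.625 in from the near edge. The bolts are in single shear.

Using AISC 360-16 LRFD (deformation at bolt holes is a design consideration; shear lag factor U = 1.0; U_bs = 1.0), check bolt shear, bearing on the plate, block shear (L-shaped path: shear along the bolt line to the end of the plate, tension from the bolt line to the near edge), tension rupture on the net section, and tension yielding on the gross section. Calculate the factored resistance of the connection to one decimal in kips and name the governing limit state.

62.8 kips (net-section rupture governs)

Bolt shear: A_b = π(0.875)²/4 = 0.60132 in². φR_n = 0.75 × 84 × 0.60132 × 5 × 1 = 189.4 kips.
Bearing (0.375 in plate, F_u = 65 ksi): end bolts L_c = 1.6875 − 0.9375/2 = 1.21875, R_n = min(1.2×1.21875×0.375×65, 2.4×0.875×0.375×65) = 35.648 kips/bolt; interior L_c = 3 − 0.9375 = 2.0625, R_n = 51.188 kips/bolt. φR_n = 0.75 × (1×35.648 + 4×51.188) = 180.3 kips.
Block shear: shear path 1×[1.6875+4×3] = 1×13.6875 in, A_gv = 5.1328, A_nv = 1×(13.6875 − 4.5×1)×0.375 = 3.4453 in²; tension to near edge: (1.625 − 0.5×1)×0.375 = 0.42188 in². R_n = min(0.6×65×3.4453, 0.6×50×5.1328) + 1.0×65×0.42188 = min(134.37, 153.98) + 27.422 = 161.79 kips. φR_n = 0.75 × 161.79 = 121.3 kips.
Tension rupture (net): A_n = (4.4375 − 1×1)×0.375 = 1.2891 in² (U = 1.0, A_e = A_n). φR_n = 0.75 × 65 × 1.2891 = 62.8 kips.
Tension yield (gross): A_g = 4.4375×0.375 = 1.6641 in². φR_n = 0.90 × 50 × 1.6641 = 74.9 kips.
Governing: min(189.4, 180.3, 121.3, 62.8, 74.9) = 62.8 kips → net-section rupture.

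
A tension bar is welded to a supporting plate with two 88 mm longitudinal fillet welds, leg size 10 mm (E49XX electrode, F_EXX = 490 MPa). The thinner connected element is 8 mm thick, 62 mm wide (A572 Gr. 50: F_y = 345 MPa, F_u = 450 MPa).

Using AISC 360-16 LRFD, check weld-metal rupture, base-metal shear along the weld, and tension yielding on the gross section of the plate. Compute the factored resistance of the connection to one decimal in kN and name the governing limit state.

Weld metal: throat = 0.707×10 = 7.07 mm, L = 2×88 = 176 mm. φR_n = 0.75 × 0.6 × 490 × 7.07 × 176 = 274.4 kN.
Base metal shear (8 mm plate): yield φR_n = 1.0×0.6×345×8×176 = 291.5 kN; rupture φR_n = 0.75×0.6×450×8×176 = 285.1 kN; take 285.1 kN (rupture).
Tension yield (gross): A_g = 62×8 = 496 mm². φR_n = 0.90 × 345 × 496 = 154.0 kN.
Governing: min(274.4, 285.1, 154.0) = 154.0 kN → gross-section yield.

154.0 kN (gross-section yield governs)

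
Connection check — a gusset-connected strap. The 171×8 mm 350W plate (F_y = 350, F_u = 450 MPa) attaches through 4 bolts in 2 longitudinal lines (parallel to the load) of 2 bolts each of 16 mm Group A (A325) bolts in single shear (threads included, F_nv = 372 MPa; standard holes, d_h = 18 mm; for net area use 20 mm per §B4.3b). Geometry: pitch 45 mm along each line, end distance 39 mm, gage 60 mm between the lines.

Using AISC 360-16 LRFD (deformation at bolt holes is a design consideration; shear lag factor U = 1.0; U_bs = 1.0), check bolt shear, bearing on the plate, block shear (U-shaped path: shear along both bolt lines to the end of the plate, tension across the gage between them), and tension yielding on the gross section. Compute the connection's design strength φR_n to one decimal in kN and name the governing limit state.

Bolt shear: A_b = π(16)²/4 = 201.06 mm². φR_n = 0.75 × 372 × 201.06 × 4 × 1 = 224.4 kN.
Bearing (8 mm plate, F_u = 450 MPa): end bolts L_c = 39 − 18/2 = 30, R_n = min(1.2×30×8×450, 2.4×16×8×450) = 129.6 kN/bolt; interior L_c = 45 − 18 = 27, R_n = 116.64 kN/bolt. φR_n = 0.75 × (2×129.6 + 2×116.64) = 369.4 kN.
Block shear: shear path 2×[39+1×45] = 2×84 mm, A_gv = 1344, A_nv = 2×(84 − 1.5×20)×8 = 864 mm²; tension across gage: (60 − 1×20)×8 = 320 mm². R_n = min(0.6×450×864, 0.6×350×1344) + 1.0×450×320 = min(233.28, 282.24) + 144 = 377.28 kN. φR_n = 0.75 × 377.28 = 283.0 kN.
Tension yield (gross): A_g = 171×8 = 1368 mm². φR_n = 0.90 × 350 × 1368 = 430.9 kN.
Governing: min(224.4, 369.4, 283.0, 430.9) = 224.4 kN → bolt shear.

224.4 kN (bolt shear governs)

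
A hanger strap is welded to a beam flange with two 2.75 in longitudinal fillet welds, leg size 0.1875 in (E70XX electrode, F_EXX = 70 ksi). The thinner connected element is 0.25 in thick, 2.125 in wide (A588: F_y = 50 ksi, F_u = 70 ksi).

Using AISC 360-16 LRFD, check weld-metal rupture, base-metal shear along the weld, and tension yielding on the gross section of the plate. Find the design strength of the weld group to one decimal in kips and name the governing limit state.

23.0 kips (weld metal governs)

Weld metal: throat = 0.707×0.1875 = 0.13256 in, L = 2×2.75 = 5.5 in. φR_n = 0.75 × 0.6 × 70 × 0.13256 × 5.5 = 23.0 kips.
Base metal shear (0.25 in plate): yield φR_n = 1.0×0.6×50×0.25×5.5 = 41.3 kips; rupture φR_n = 0.75×0.6×70×0.25×5.5 = 43.3 kips; take 41.3 kips (yield).
Tension yield (gross): A_g = 2.125×0.25 = 0.53125 in². φR_n = 0.90 × 50 × 0.53125 = 23.9 kips.
Governing: min(23.0, 41.3, 23.9) = 23.0 kips → weld metal.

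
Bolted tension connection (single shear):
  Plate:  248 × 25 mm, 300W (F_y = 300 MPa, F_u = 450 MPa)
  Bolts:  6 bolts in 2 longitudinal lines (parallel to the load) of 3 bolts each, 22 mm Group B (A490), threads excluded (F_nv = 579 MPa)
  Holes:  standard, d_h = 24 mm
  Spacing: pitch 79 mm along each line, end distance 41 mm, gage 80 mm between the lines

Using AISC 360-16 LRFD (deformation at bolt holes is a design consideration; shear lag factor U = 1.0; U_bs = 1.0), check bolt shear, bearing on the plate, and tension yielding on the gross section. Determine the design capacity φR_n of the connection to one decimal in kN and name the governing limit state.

990.4 kN (bolt shear governs)

Bolt shear: A_b = π(22)²/4 = 380.13 mm². φR_n = 0.75 × 579 × 380.13 × 6 × 1 = 990.4 kN.
Bearing (25 mm plate, F_u = 450 MPa): end bolts L_c = 41 − 24/2 = 29, R_n = min(1.2×29×25×450, 2.4×22×25×450) = 391.5 kN/bolt; interior L_c = 79 − 24 = 55, R_n = 594 kN/bolt. φR_n = 0.75 × (2×391.5 + 4×594) = 2369.3 kN.
Tension yield (gross): A_g = 248×25 = 6200 mm². φR_n = 0.90 × 300 × 6200 = 1674.0 kN.
Governing: min(990.4, 2369.3, 1674.0) = 990.4 kN → bolt shear.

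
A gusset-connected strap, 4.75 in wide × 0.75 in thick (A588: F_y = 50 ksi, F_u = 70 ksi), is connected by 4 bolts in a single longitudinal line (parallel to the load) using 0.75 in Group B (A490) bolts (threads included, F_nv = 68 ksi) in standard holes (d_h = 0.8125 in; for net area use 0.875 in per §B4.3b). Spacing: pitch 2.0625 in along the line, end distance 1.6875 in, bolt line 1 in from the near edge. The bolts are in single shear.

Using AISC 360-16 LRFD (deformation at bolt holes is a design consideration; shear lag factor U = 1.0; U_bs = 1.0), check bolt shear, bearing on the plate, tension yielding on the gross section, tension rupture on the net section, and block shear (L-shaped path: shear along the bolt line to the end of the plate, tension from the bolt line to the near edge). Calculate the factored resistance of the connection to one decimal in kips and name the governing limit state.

Bolt shear: A_b = π(0.75)²/4 = 0.44179 in². φR_n = 0.75 × 68 × 0.44179 × 4 × 1 = 90.1 kips.
Bearing (0.75 in plate, F_u = 70 ksi): end bolts L_c = 1.6875 − 0.8125/2 = 1.28125, R_n = min(1.2×1.28125×0.75×70, 2.4×0.75×0.75×70) = 80.719 kips/bolt; interior L_c = 2.0625 − 0.8125 = 1.25, R_n = 78.75 kips/bolt. φR_n = 0.75 × (1×80.719 + 3×78.75) = 237.7 kips.
Tension yield (gross): A_g = 4.75×0.75 = 3.5625 in². φR_n = 0.90 × 50 × 3.5625 = 160.3 kips.
Tension rupture (net): A_n = (4.75 − 1×0.875)×0.75 = 2.9063 in² (U = 1.0, A_e = A_n). φR_n = 0.75 × 70 × 2.9063 = 152.6 kips.
Block shear: shear path 1×[1.6875+3×2.0625] = 1×7.875 in, A_gv = 5.9063, A_nv = 1×(7.875 − 3.5×0.875)×0.75 = 3.6094 in²; tension to near edge: (1 − 0.5×0.875)×0.75 = 0.42188 in². R_n = min(0.6×70×3.6094, 0.6×50×5.9063) + 1.0×70×0.42188 = min(151.59, 177.19) + 29.532 = 181.12 kips. φR_n = 0.75 × 181.12 = 135.8 kips.
Governing: min(90.1, 237.7, 160.3, 152.6, 135.8) = 90.1 kips → bolt shear.

90.1 kips (bolt shear governs)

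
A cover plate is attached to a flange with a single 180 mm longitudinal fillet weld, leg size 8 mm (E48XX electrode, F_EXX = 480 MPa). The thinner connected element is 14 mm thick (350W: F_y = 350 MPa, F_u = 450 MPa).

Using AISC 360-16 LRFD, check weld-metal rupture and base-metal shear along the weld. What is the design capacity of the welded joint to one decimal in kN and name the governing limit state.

Weld metal: throat = 0.707×8 = 5.656 mm, L = 180 mm. φR_n = 0.75 × 0.6 × 480 × 5.656 × 180 = 219.9 kN.
Base metal shear (14 mm plate): yield φR_n = 1.0×0.6×350×14×180 = 529.2 kN; rupture φR_n = 0.75×0.6×450×14×180 = 510.3 kN; take 510.3 kN (rupture).
Governing: min(219.9, 510.3) = 219.9 kN → weld metal.

219.9 kN (weld metal governs)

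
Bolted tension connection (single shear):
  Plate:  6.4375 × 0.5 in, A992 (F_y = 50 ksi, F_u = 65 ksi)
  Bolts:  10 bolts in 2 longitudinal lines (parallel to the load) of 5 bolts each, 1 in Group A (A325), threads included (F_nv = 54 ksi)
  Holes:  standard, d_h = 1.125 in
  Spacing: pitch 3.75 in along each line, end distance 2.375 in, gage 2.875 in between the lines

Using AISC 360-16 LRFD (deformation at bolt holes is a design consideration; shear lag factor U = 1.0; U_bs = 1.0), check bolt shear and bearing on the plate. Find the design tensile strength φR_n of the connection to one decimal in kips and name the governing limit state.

318.1 kips (bolt shear governs)

Bolt shear: A_b = π(1)²/4 = 0.7854 in². φR_n = 0.75 × 54 × 0.7854 × 10 × 1 = 318.1 kips.
Bearing (0.5 in plate, F_u = 65 ksi): end bolts L_c = 2.375 − 1.125/2 = 1.8125, R_n = min(1.2×1.8125×0.5×65, 2.4×1×0.5×65) = 70.688 kips/bolt; interior L_c = 3.75 − 1.125 = 2.625, R_n = 78 kips/bolt. φR_n = 0.75 × (2×70.688 + 8×78) = 574.0 kips.
Governing: min(318.1, 574.0) = 318.1 kips → bolt shear.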